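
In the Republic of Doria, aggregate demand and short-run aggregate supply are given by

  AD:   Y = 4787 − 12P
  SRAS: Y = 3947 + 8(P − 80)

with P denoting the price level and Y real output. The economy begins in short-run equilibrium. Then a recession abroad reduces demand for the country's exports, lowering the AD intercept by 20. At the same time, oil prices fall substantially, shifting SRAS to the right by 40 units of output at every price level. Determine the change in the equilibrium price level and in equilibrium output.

ΔP = -3, ΔY = +16

After both shocks: AD is Y = 4767 − 12P and SRAS is Y = 3347 + 8P.
Setting them equal: 1420 = 20P, so P = 71.
Y = 4767 − 12·71 = 3915.
Initially P = 74, Y = 3899, so ΔP = -3 and ΔY = +16.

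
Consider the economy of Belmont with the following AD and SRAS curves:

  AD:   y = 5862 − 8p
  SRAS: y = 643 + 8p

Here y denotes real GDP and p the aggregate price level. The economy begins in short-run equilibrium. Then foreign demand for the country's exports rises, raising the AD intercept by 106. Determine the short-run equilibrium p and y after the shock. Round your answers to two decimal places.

p = 332.81, y = 3305.50

This is a positive demand shock: AD shifts right.
New AD: y = 5968 − 8p.
Set AD = SRAS: 5968 − 8p = 643 + 8p, so 5325 = 16p and p = 332.81.
Substituting into AD, y = 3305.50.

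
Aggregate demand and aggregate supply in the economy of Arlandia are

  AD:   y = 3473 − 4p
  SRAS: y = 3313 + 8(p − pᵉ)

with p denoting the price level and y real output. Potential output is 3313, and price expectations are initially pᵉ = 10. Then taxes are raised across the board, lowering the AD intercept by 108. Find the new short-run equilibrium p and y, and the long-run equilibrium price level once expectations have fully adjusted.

AD shifts left: new AD is y = 3365 − 4p. With pᵉ = 10, SRAS is y = 3233 + 8p.
Short run: 3365 − 4p = 3233 + 8p gives 132 = 12p, so p = 11 and y = 3365 − 4·11 = 3321.
y = 3321 is above potential 3313; expectations adjust and SRAS shifts left until y = 3313.
Long run: on the new AD curve, 3313 = 3365 − 4p gives p = 13.

Short run: p = 11, y = 3321. Long run: p = 13.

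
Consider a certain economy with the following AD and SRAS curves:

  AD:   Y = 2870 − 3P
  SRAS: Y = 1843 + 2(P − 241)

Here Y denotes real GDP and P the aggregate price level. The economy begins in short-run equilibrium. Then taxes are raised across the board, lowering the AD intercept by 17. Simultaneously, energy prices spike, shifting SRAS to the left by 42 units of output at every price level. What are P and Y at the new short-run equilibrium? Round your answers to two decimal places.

P = 306.80, Y = 1932.60

After both shocks: AD is Y = 2853 − 3P and SRAS is Y = 1319 + 2P.
Setting them equal: 1534 = 5P, so P = 306.80.
Substituting into AD, Y = 1932.60.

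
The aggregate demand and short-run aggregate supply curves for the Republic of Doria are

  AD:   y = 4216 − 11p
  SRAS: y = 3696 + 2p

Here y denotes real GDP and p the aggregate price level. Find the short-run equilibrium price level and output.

p = 40, y = 3776

Set AD = SRAS: 4216 − 11p = 3696 + 2p, so 520 = 13p and p = 40.
Then y = 4216 − 11·40 = 3776.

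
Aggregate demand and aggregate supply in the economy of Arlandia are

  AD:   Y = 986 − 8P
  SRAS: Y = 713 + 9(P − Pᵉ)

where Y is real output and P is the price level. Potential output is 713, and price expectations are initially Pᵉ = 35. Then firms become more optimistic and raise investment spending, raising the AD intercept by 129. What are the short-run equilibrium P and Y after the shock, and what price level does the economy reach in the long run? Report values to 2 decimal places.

AD shifts right: new AD is Y = 1115 − 8P. With Pᵉ = 35, SRAS is Y = 398 + 9P.
Short run: 1115 − 8P = 398 + 9P gives 717 = 17P, so P = 42.18 and Y = 1115 − 8P = 777.59.
Y = 777.59 is above potential 713; expectations adjust and SRAS shifts left until Y = 713.
Long run: on the new AD curve, 713 = 1115 − 8P gives P = 50.25.

Short run: P = 42.18, Y = 777.59. Long run: P = 50.25.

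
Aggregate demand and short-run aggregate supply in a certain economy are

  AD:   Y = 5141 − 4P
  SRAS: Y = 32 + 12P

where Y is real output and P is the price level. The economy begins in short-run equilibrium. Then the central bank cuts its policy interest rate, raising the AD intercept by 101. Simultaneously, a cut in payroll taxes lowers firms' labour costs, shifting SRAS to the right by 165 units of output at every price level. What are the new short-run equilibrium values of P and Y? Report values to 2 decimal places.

After both shocks: AD is Y = 5242 − 4P and SRAS is Y = 197 + 12P.
Setting them equal: 5045 = 16P, so P = 315.31.
Substituting into AD, Y = 3980.75.

P = 315.31, Y = 3980.75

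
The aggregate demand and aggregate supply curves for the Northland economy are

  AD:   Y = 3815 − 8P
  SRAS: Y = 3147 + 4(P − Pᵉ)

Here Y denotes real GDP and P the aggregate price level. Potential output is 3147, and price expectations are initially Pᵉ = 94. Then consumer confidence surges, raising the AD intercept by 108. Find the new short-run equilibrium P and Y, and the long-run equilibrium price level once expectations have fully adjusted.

AD shifts right: new AD is Y = 3923 − 8P. With Pᵉ = 94, SRAS is Y = 2771 + 4P.
Short run: 3923 − 8P = 2771 + 4P gives 1152 = 12P, so P = 96 and Y = 3923 − 8·96 = 3155.
Y = 3155 is above potential 3147; expectations adjust and SRAS shifts left until Y = 3147.
Long run: on the new AD curve, 3147 = 3923 − 8P gives P = 97.

Short run: P = 96, Y = 3155. Long run: P = 97.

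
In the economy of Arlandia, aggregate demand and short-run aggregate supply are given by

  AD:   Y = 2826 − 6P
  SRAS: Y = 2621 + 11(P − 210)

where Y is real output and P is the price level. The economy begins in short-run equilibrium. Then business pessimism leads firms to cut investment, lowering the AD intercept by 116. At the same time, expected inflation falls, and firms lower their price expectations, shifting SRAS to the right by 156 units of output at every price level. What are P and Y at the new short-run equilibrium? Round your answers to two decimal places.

After both shocks: AD is Y = 2710 − 6P and SRAS is Y = 467 + 11P.
Setting them equal: 2243 = 17P, so P = 131.94.
Substituting into AD, Y = 1918.35.

P = 131.94, Y = 1918.35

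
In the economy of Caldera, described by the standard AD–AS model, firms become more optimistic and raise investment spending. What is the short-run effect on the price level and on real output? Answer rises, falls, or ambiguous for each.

Price level: rises; output: rises

This is a positive demand shock: AD shifts right.
Moving along the upward-sloping SRAS curve, P rises and Y rises.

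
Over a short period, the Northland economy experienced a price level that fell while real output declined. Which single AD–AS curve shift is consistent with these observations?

P fell and Y fell. An AD shift moves P and Y in the same direction; an SRAS shift moves them in opposite directions.
Here P and Y moved in the same direction, so the AD curve shifted.
Since Y fell, AD shifted left.

AD shifted left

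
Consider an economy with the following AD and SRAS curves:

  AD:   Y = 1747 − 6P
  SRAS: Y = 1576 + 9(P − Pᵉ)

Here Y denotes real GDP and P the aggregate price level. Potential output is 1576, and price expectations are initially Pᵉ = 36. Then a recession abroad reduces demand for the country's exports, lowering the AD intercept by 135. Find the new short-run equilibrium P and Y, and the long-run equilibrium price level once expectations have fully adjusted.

AD shifts left: new AD is Y = 1612 − 6P. With Pᵉ = 36, SRAS is Y = 1252 + 9P.
Short run: 1612 − 6P = 1252 + 9P gives 360 = 15P, so P = 24 and Y = 1612 − 6·24 = 1468.
Y = 1468 is below potential 1576; expectations adjust and SRAS shifts right until Y = 1576.
Long run: on the new AD curve, 1576 = 1612 − 6P gives P = 6.

Short run: P = 24, Y = 1468. Long run: P = 6.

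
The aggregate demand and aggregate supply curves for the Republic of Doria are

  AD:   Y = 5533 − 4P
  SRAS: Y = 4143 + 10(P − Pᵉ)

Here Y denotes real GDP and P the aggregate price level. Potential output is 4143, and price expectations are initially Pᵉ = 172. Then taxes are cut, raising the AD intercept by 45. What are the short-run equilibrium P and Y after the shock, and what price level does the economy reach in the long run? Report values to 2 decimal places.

Short run: P = 225.36, Y = 4676.57. Long run: P = 358.75.

AD shifts right: new AD is Y = 5578 − 4P. With Pᵉ = 172, SRAS is Y = 2423 + 10P.
Short run: 5578 − 4P = 2423 + 10P gives 3155 = 14P, so P = 225.36 and Y = 5578 − 4P = 4676.57.
Y = 4676.57 is above potential 4143; expectations adjust and SRAS shifts left until Y = 4143.
Long run: on the new AD curve, 4143 = 5578 − 4P gives P = 358.75.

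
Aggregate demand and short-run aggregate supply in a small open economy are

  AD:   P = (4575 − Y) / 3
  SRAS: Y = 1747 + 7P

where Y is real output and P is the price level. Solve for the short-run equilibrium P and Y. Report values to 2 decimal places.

P = 282.80, Y = 3726.60

Rearrange AD to Y = 4575 − 3P.
Set AD = SRAS: 4575 − 3P = 1747 + 7P, so 2828 = 10P and P = 282.80.
Substituting into AD, Y = 4575 − 3P = 3726.60.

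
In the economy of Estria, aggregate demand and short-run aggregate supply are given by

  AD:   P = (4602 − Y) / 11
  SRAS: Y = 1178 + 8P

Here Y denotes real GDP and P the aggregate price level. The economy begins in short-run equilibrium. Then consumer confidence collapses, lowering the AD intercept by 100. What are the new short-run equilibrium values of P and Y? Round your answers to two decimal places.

P = 174.95, Y = 2577.58

This is a negative demand shock: AD shifts left.
New AD: Y = 4502 − 11P.
Set AD = SRAS: 4502 − 11P = 1178 + 8P, so 3324 = 19P and P = 174.95.
Substituting into AD, Y = 2577.58.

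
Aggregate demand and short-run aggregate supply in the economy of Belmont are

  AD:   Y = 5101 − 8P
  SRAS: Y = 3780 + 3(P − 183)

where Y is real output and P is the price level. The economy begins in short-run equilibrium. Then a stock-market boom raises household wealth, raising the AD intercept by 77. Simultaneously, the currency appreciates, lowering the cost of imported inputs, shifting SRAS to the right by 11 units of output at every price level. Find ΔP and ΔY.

After both shocks: AD is Y = 5178 − 8P and SRAS is Y = 3242 + 3P.
Setting them equal: 1936 = 11P, so P = 176.
Y = 5178 − 8·176 = 3770.
Initially P = 170, Y = 3741, so ΔP = +6 and ΔY = +29.

ΔP = +6, ΔY = +29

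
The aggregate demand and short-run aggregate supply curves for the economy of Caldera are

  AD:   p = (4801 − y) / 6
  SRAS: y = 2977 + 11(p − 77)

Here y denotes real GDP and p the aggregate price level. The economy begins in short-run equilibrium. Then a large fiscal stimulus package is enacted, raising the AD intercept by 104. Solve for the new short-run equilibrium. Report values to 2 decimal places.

p = 163.24, y = 3925.59

This is a positive demand shock: AD shifts right.
New AD: y = 4905 − 6p.
SRAS can be written y = 2130 + 11p.
Set AD = SRAS: 4905 − 6p = 2130 + 11p, so 2775 = 17p and p = 163.24.
Substituting into AD, y = 3925.59.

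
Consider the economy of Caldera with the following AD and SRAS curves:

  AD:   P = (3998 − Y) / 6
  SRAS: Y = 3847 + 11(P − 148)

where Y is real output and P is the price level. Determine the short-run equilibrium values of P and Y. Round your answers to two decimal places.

Write SRAS as Y = 3847 + 11P − 1628 = 2219 + 11P.
Rearrange AD to Y = 3998 − 6P.
Set AD = SRAS: 3998 − 6P = 2219 + 11P, so 1779 = 17P and P = 104.65.
Substituting into AD, Y = 3998 − 6P = 3370.12.

P = 104.65, Y = 3370.12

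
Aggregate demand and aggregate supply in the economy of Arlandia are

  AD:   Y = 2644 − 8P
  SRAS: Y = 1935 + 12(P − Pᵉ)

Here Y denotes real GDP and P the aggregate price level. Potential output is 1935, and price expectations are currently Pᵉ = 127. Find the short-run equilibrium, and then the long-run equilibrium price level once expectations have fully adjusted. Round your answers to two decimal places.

Short run: P = 111.65, Y = 1750.80. Long run: P = 88.63.

Short run: with Pᵉ = 127, SRAS is Y = 411 + 12P. Setting AD = SRAS gives 2233 = 20P, so P = 111.65 and Y = 2644 − 8P = 1750.80.
Output 1750.80 is below potential 1935, so over time expected prices fall and SRAS shifts right until Y returns to 1935.
Long run: Y = 1935 on the AD curve gives 1935 = 2644 − 8P, so P = 88.63.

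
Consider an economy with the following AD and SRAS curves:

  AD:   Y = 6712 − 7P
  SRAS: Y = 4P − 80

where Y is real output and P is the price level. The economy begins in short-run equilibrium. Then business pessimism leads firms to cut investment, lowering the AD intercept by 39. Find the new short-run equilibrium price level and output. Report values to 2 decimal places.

P = 613.91, Y = 2375.64

This is a negative demand shock: AD shifts left.
New AD: Y = 6673 − 7P.
Set AD = SRAS: 6673 − 7P = 4P − 80, so 6753 = 11P and P = 613.91.
Substituting into AD, Y = 2375.64.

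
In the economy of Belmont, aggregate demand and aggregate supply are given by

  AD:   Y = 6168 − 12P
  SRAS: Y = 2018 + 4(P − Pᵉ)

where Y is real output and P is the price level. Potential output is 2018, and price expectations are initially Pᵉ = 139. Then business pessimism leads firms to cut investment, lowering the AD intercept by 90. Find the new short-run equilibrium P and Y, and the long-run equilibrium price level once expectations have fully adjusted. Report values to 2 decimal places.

AD shifts left: new AD is Y = 6078 − 12P. With Pᵉ = 139, SRAS is Y = 1462 + 4P.
Short run: 6078 − 12P = 1462 + 4P gives 4616 = 16P, so P = 288.50 and Y = 6078 − 12P = 2616.00.
Y = 2616.00 is above potential 2018; expectations adjust and SRAS shifts left until Y = 2018.
Long run: on the new AD curve, 2018 = 6078 − 12P gives P = 338.33.

Short run: P = 288.50, Y = 2616.00. Long run: P = 338.33.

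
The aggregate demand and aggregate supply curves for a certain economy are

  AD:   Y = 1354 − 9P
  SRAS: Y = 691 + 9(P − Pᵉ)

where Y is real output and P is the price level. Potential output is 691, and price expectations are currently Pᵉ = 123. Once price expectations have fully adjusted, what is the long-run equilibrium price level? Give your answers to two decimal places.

Short run: with Pᵉ = 123, SRAS is Y = 9P − 416. Setting AD = SRAS gives 1770 = 18P, so P = 98.33 and Y = 1354 − 9P = 469.00.
Output 469.00 is below potential 691, so over time expected prices fall and SRAS shifts right until Y returns to 691.
Long run: Y = 691 on the AD curve gives 691 = 1354 − 9P, so P = 73.67.

Long-run P = 73.67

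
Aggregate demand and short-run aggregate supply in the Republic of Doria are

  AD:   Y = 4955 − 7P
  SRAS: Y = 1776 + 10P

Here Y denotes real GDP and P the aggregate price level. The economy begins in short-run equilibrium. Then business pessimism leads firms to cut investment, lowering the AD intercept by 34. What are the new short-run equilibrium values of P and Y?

P = 185, Y = 3626

This is a negative demand shock: AD shifts left.
New AD: Y = 4921 − 7P.
Set AD = SRAS: 4921 − 7P = 1776 + 10P, so 3145 = 17P and P = 185.
Y = 4921 − 7·185 = 3626.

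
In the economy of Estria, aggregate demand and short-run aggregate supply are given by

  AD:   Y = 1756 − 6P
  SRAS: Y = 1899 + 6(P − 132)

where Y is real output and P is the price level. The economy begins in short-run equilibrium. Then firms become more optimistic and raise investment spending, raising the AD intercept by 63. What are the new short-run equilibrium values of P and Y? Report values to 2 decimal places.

P = 59.33, Y = 1463.00

This is a positive demand shock: AD shifts right.
New AD: Y = 1819 − 6P.
SRAS can be written Y = 1107 + 6P.
Set AD = SRAS: 1819 − 6P = 1107 + 6P, so 712 = 12P and P = 59.33.
Substituting into AD, Y = 1463.00.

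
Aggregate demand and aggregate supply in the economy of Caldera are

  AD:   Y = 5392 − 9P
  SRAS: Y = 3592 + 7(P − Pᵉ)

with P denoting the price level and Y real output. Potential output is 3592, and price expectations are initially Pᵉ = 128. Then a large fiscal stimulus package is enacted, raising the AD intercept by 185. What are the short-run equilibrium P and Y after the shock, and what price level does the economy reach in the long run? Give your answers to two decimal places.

AD shifts right: new AD is Y = 5577 − 9P. With Pᵉ = 128, SRAS is Y = 2696 + 7P.
Short run: 5577 − 9P = 2696 + 7P gives 2881 = 16P, so P = 180.06 and Y = 5577 − 9P = 3956.44.
Y = 3956.44 is above potential 3592; expectations adjust and SRAS shifts left until Y = 3592.
Long run: on the new AD curve, 3592 = 5577 − 9P gives P = 220.56.

Short run: P = 180.06, Y = 3956.44. Long run: P = 220.56.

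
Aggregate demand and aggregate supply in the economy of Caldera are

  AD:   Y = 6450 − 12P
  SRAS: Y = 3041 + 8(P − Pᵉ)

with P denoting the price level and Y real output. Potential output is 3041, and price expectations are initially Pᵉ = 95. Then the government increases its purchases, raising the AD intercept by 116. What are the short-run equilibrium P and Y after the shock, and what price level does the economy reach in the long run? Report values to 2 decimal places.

Short run: P = 214.25, Y = 3995.00. Long run: P = 293.75.

AD shifts right: new AD is Y = 6566 − 12P. With Pᵉ = 95, SRAS is Y = 2281 + 8P.
Short run: 6566 − 12P = 2281 + 8P gives 4285 = 20P, so P = 214.25 and Y = 6566 − 12P = 3995.00.
Y = 3995.00 is above potential 3041; expectations adjust and SRAS shifts left until Y = 3041.
Long run: on the new AD curve, 3041 = 6566 − 12P gives P = 293.75.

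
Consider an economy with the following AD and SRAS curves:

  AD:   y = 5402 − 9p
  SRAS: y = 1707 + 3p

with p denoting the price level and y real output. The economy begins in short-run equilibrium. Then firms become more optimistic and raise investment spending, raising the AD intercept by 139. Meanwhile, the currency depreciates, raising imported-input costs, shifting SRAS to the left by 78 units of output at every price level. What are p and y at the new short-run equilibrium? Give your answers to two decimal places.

p = 326.00, y = 2607.00

After both shocks: AD is y = 5541 − 9p and SRAS is y = 1629 + 3p.
Setting them equal: 3912 = 12p, so p = 326.00.
Substituting into AD, y = 2607.00.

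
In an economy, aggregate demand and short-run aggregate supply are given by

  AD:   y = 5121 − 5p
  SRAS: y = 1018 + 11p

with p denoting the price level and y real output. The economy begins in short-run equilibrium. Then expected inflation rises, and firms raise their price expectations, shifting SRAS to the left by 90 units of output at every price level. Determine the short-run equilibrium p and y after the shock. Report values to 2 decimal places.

This is a negative supply shock: SRAS shifts left.
New SRAS: y = 928 + 11p.
Set AD = SRAS: 5121 − 5p = 928 + 11p, so 4193 = 16p and p = 262.06.
Substituting into AD, y = 3810.69.

p = 262.06, y = 3810.69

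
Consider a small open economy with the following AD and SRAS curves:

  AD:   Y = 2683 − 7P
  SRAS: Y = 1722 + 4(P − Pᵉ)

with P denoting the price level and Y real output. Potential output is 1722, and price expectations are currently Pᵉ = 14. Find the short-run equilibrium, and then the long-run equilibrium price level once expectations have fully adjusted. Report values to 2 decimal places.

Short run: P = 92.45, Y = 2035.82. Long run: P = 137.29.

Short run: with Pᵉ = 14, SRAS is Y = 1666 + 4P. Setting AD = SRAS gives 1017 = 11P, so P = 92.45 and Y = 2683 − 7P = 2035.82.
Output 2035.82 is above potential 1722, so over time expected prices rise and SRAS shifts left until Y returns to 1722.
Long run: Y = 1722 on the AD curve gives 1722 = 2683 − 7P, so P = 137.29.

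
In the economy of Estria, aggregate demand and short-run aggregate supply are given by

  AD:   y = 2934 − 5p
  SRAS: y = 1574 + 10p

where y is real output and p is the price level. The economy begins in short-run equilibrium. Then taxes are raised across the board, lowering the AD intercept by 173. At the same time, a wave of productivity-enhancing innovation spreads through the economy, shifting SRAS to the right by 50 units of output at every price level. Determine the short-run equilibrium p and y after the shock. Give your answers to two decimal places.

After both shocks: AD is y = 2761 − 5p and SRAS is y = 1624 + 10p.
Setting them equal: 1137 = 15p, so p = 75.80.
Substituting into AD, y = 2382.00.

p = 75.80, y = 2382.00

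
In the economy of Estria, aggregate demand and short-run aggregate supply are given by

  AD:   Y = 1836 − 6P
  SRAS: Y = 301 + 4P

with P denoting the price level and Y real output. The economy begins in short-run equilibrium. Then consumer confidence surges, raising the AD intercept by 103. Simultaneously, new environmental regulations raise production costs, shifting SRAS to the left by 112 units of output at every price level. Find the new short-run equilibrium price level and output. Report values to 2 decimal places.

P = 175.00, Y = 889.00

After both shocks: AD is Y = 1939 − 6P and SRAS is Y = 189 + 4P.
Setting them equal: 1750 = 10P, so P = 175.00.
Substituting into AD, Y = 889.00.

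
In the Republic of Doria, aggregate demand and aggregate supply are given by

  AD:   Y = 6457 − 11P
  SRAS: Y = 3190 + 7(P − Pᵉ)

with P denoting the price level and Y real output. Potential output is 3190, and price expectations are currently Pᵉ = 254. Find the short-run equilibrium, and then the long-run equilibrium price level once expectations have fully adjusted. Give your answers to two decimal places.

Short run: P = 280.28, Y = 3373.94. Long run: P = 297.00.

Short run: with Pᵉ = 254, SRAS is Y = 1412 + 7P. Setting AD = SRAS gives 5045 = 18P, so P = 280.28 and Y = 6457 − 11P = 3373.94.
Output 3373.94 is above potential 3190, so over time expected prices rise and SRAS shifts left until Y returns to 3190.
Long run: Y = 3190 on the AD curve gives 3190 = 6457 − 11P, so P = 297.00.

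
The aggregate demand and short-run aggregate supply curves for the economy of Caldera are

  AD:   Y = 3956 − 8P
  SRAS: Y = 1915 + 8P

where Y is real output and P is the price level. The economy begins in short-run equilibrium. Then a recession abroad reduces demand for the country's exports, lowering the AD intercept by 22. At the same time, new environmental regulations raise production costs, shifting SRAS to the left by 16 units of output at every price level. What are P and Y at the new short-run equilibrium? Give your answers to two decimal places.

P = 127.19, Y = 2916.50

After both shocks: AD is Y = 3934 − 8P and SRAS is Y = 1899 + 8P.
Setting them equal: 2035 = 16P, so P = 127.19.
Substituting into AD, Y = 2916.50.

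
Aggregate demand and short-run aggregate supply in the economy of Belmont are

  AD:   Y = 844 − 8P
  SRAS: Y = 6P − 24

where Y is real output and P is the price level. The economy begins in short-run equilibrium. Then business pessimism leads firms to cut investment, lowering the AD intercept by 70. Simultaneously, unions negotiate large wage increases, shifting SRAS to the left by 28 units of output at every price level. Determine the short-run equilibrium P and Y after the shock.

After both shocks: AD is Y = 774 − 8P and SRAS is Y = 6P − 52.
Setting them equal: 826 = 14P, so P = 59.
Y = 774 − 8·59 = 302.

P = 59, Y = 302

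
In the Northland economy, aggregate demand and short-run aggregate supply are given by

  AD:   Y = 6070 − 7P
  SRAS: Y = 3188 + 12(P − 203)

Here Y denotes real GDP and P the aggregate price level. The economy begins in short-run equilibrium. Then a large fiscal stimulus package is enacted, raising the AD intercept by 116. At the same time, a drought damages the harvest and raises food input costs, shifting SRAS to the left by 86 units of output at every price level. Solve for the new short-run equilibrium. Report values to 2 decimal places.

After both shocks: AD is Y = 6186 − 7P and SRAS is Y = 666 + 12P.
Setting them equal: 5520 = 19P, so P = 290.53.
Substituting into AD, Y = 4152.32.

P = 290.53, Y = 4152.32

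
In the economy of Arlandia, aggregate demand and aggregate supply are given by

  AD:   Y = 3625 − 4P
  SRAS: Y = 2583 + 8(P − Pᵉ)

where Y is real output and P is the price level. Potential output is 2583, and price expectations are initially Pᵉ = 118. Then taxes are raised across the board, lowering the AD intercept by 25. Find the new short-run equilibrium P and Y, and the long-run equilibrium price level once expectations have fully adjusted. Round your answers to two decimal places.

AD shifts left: new AD is Y = 3600 − 4P. With Pᵉ = 118, SRAS is Y = 1639 + 8P.
Short run: 3600 − 4P = 1639 + 8P gives 1961 = 12P, so P = 163.42 and Y = 3600 − 4P = 2946.33.
Y = 2946.33 is above potential 2583; expectations adjust and SRAS shifts left until Y = 2583.
Long run: on the new AD curve, 2583 = 3600 − 4P gives P = 254.25.

Short run: P = 163.42, Y = 2946.33. Long run: P = 254.25.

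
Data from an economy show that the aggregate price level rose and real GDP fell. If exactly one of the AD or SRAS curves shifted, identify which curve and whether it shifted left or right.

SRAS shifted left

P rose and Y fell. An AD shift moves P and Y in the same direction; an SRAS shift moves them in opposite directions.
Here P and Y moved in opposite directions, so the SRAS curve shifted.
Since Y fell, SRAS shifted left.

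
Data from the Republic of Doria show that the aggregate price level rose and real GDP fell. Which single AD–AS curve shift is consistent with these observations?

SRAS shifted left

P rose and Y fell. An AD shift moves P and Y in the same direction; an SRAS shift moves them in opposite directions.
Here P and Y moved in opposite directions, so the SRAS curve shifted.
Since Y fell, SRAS shifted left.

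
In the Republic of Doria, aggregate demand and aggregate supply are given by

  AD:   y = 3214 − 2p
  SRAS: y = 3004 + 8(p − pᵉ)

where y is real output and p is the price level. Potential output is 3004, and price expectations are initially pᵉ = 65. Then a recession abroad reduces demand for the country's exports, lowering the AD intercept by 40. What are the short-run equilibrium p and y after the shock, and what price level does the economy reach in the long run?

Short run: p = 69, y = 3036. Long run: p = 85.

AD shifts left: new AD is y = 3174 − 2p. With pᵉ = 65, SRAS is y = 2484 + 8p.
Short run: 3174 − 2p = 2484 + 8p gives 690 = 10p, so p = 69 and y = 3174 − 2·69 = 3036.
y = 3036 is above potential 3004; expectations adjust and SRAS shifts left until y = 3004.
Long run: on the new AD curve, 3004 = 3174 − 2p gives p = 85.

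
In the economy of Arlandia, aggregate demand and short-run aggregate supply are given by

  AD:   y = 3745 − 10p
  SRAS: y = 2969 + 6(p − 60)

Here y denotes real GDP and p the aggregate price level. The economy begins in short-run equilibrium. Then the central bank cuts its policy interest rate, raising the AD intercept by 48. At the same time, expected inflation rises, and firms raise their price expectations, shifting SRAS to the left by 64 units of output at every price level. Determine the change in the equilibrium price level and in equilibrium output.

Δp = +7, Δy = -22

After both shocks: AD is y = 3793 − 10p and SRAS is y = 2545 + 6p.
Setting them equal: 1248 = 16p, so p = 78.
y = 3793 − 10·78 = 3013.
Initially p = 71, y = 3035, so Δp = +7 and Δy = -22.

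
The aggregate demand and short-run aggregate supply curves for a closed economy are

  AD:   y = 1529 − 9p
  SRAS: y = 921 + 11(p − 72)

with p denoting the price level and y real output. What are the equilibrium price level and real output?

Write SRAS as y = 921 + 11p − 792 = 129 + 11p.
Set AD = SRAS: 1529 − 9p = 129 + 11p, so 1400 = 20p and p = 70.
Then y = 1529 − 9·70 = 899.

p = 70, y = 899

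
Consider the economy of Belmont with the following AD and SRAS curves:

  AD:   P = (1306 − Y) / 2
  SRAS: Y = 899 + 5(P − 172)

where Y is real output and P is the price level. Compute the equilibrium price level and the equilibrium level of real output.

Write SRAS as Y = 899 + 5P − 860 = 39 + 5P.
Rearrange AD to Y = 1306 − 2P.
Set AD = SRAS: 1306 − 2P = 39 + 5P, so 1267 = 7P and P = 181.
Then Y = 1306 − 2·181 = 944.

P = 181, Y = 944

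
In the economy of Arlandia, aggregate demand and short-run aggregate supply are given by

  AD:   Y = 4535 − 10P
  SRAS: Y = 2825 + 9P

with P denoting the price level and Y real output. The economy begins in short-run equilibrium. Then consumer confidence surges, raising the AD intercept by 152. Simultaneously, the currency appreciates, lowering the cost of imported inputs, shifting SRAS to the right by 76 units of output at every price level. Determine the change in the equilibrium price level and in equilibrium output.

ΔP = +4, ΔY = +112

After both shocks: AD is Y = 4687 − 10P and SRAS is Y = 2901 + 9P.
Setting them equal: 1786 = 19P, so P = 94.
Y = 4687 − 10·94 = 3747.
Initially P = 90, Y = 3635, so ΔP = +4 and ΔY = +112.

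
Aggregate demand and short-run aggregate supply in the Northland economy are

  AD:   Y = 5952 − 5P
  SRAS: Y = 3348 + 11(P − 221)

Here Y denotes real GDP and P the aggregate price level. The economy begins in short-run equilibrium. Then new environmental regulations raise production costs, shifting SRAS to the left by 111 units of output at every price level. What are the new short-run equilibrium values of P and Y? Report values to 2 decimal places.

P = 321.63, Y = 4343.88

This is a negative supply shock: SRAS shifts left.
New SRAS: Y = 806 + 11P.
Set AD = SRAS: 5952 − 5P = 806 + 11P, so 5146 = 16P and P = 321.63.
Substituting into AD, Y = 4343.88.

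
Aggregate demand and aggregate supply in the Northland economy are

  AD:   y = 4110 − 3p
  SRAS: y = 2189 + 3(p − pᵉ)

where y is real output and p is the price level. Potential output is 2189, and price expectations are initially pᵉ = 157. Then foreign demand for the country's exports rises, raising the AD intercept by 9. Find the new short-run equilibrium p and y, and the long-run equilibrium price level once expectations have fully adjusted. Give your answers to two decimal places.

AD shifts right: new AD is y = 4119 − 3p. With pᵉ = 157, SRAS is y = 1718 + 3p.
Short run: 4119 − 3p = 1718 + 3p gives 2401 = 6p, so p = 400.17 and y = 4119 − 3p = 2918.50.
y = 2918.50 is above potential 2189; expectations adjust and SRAS shifts left until y = 2189.
Long run: on the new AD curve, 2189 = 4119 − 3p gives p = 643.33.

Short run: p = 400.17, y = 2918.50. Long run: p = 643.33.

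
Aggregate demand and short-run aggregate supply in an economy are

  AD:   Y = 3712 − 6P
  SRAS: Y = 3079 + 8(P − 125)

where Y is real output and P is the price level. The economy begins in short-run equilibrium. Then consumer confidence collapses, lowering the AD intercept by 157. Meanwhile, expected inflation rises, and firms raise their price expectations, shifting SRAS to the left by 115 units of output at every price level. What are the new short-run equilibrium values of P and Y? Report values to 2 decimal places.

After both shocks: AD is Y = 3555 − 6P and SRAS is Y = 1964 + 8P.
Setting them equal: 1591 = 14P, so P = 113.64.
Substituting into AD, Y = 2873.14.

P = 113.64, Y = 2873.14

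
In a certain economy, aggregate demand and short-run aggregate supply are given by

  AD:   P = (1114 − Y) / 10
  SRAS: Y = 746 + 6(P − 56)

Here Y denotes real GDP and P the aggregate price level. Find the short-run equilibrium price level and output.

Write SRAS as Y = 746 + 6P − 336 = 410 + 6P.
Rearrange AD to Y = 1114 − 10P.
Set AD = SRAS: 1114 − 10P = 410 + 6P, so 704 = 16P and P = 44.
Then Y = 1114 − 10·44 = 674.

P = 44, Y = 674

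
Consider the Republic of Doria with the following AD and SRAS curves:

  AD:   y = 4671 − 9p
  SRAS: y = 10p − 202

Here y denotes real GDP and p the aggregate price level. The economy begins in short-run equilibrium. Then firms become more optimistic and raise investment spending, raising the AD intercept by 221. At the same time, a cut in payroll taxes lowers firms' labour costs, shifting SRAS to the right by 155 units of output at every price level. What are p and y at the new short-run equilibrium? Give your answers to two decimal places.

p = 259.95, y = 2552.47

After both shocks: AD is y = 4892 − 9p and SRAS is y = 10p − 47.
Setting them equal: 4939 = 19p, so p = 259.95.
Substituting into AD, y = 2552.47.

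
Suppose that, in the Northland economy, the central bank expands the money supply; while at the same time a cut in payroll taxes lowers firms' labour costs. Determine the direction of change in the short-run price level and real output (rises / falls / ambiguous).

Price level: ambiguous; output: rises

The first event is a positive demand shock: AD shifts right, which by itself pushes P up and Y up.
The second is a favourable supply shock: SRAS shifts right, which by itself pushes P down and Y up.
The two shocks push P in opposite directions, so the effect on P is ambiguous. Both shocks push Y up, so Y rises.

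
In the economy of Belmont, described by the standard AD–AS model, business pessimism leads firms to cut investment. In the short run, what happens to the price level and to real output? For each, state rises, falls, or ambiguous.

This is a negative demand shock: AD shifts left.
Moving along the upward-sloping SRAS curve, P falls and Y falls.

Price level: falls; output: falls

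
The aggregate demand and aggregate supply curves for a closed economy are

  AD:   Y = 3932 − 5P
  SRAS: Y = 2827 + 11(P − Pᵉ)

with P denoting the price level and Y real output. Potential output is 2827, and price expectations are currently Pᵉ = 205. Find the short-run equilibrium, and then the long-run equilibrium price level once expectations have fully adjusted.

Short run: P = 210, Y = 2882. Long run: P = 221.

Short run: with Pᵉ = 205, SRAS is Y = 572 + 11P. Setting AD = SRAS gives 3360 = 16P, so P = 210 and Y = 3932 − 5·210 = 2882.
Output 2882 is above potential 2827, so over time expected prices rise and SRAS shifts left until Y returns to 2827.
Long run: Y = 2827 on the AD curve gives 2827 = 3932 − 5P, so P = 221.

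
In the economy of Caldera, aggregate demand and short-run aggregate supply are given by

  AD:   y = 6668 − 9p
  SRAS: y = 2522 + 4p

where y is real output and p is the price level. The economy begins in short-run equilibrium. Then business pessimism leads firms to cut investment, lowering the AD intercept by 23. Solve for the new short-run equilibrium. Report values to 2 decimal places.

This is a negative demand shock: AD shifts left.
New AD: y = 6645 − 9p.
Set AD = SRAS: 6645 − 9p = 2522 + 4p, so 4123 = 13p and p = 317.15.
Substituting into AD, y = 3790.62.

p = 317.15, y = 3790.62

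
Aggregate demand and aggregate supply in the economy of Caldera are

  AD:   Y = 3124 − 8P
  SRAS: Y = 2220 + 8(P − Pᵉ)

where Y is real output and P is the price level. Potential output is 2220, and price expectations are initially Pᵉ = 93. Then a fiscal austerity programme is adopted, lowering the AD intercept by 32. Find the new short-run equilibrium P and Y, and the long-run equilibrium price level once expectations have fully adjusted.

Short run: P = 101, Y = 2284. Long run: P = 109.

AD shifts left: new AD is Y = 3092 − 8P. With Pᵉ = 93, SRAS is Y = 1476 + 8P.
Short run: 3092 − 8P = 1476 + 8P gives 1616 = 16P, so P = 101 and Y = 3092 − 8·101 = 2284.
Y = 2284 is above potential 2220; expectations adjust and SRAS shifts left until Y = 2220.
Long run: on the new AD curve, 2220 = 3092 − 8P gives P = 109.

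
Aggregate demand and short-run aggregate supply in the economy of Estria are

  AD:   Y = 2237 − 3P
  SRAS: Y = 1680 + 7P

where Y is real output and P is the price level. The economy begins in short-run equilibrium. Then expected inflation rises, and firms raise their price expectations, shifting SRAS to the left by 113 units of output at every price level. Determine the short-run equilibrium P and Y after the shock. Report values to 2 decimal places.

P = 67.00, Y = 2036.00

This is a negative supply shock: SRAS shifts left.
New SRAS: Y = 1567 + 7P.
Set AD = SRAS: 2237 − 3P = 1567 + 7P, so 670 = 10P and P = 67.00.
Substituting into AD, Y = 2036.00.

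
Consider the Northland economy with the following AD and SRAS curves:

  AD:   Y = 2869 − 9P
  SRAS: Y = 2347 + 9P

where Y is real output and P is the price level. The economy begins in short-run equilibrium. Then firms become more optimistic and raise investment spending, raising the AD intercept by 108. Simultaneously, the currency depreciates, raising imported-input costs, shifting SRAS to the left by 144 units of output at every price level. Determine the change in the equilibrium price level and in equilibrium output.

ΔP = +14, ΔY = -18

After both shocks: AD is Y = 2977 − 9P and SRAS is Y = 2203 + 9P.
Setting them equal: 774 = 18P, so P = 43.
Y = 2977 − 9·43 = 2590.
Initially P = 29, Y = 2608, so ΔP = +14 and ΔY = -18.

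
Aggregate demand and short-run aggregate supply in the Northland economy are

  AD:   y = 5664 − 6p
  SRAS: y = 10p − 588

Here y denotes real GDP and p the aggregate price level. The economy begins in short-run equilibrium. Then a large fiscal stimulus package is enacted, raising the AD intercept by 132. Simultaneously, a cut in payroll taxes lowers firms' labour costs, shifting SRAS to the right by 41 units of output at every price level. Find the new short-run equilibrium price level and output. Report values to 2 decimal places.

p = 396.44, y = 3417.38

After both shocks: AD is y = 5796 − 6p and SRAS is y = 10p − 547.
Setting them equal: 6343 = 16p, so p = 396.44.
Substituting into AD, y = 3417.38.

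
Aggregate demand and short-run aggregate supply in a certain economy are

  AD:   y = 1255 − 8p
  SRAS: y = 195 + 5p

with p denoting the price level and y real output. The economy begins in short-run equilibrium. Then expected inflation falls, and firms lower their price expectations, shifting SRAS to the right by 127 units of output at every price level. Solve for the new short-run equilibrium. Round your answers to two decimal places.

p = 71.77, y = 680.85

This is a positive supply shock: SRAS shifts right.
New SRAS: y = 322 + 5p.
Set AD = SRAS: 1255 − 8p = 322 + 5p, so 933 = 13p and p = 71.77.
Substituting into AD, y = 680.85.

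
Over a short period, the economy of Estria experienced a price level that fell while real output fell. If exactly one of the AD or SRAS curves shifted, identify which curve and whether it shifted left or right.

AD shifted left

P fell and Y fell. An AD shift moves P and Y in the same direction; an SRAS shift moves them in opposite directions.
Here P and Y moved in the same direction, so the AD curve shifted.
Since Y fell, AD shifted left.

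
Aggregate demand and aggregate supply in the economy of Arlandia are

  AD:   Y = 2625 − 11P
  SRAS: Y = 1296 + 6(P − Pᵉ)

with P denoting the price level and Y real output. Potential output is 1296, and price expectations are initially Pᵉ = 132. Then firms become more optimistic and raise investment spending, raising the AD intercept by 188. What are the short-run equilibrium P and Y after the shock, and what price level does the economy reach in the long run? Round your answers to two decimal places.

Short run: P = 135.82, Y = 1318.94. Long run: P = 137.91.

AD shifts right: new AD is Y = 2813 − 11P. With Pᵉ = 132, SRAS is Y = 504 + 6P.
Short run: 2813 − 11P = 504 + 6P gives 2309 = 17P, so P = 135.82 and Y = 2813 − 11P = 1318.94.
Y = 1318.94 is above potential 1296; expectations adjust and SRAS shifts left until Y = 1296.
Long run: on the new AD curve, 1296 = 2813 − 11P gives P = 137.91.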